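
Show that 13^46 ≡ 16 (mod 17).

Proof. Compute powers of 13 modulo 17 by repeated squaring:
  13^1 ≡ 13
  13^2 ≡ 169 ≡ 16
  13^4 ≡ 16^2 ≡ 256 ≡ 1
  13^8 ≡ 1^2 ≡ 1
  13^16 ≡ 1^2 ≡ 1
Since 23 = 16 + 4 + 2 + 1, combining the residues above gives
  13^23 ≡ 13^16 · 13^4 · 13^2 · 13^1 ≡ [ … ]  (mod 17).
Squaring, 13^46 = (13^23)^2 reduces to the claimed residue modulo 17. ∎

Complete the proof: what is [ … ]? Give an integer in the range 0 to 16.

4

Multiply the listed residues: 1 · 1 · 16 · 13 = 1 → 16 → 208.
Reducing modulo 17: 208 = 12·17 + 4, so 13^23 ≡ 4.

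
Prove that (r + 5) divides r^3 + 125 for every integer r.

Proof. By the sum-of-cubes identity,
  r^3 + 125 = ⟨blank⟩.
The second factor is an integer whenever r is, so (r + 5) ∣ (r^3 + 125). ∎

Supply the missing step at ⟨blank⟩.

(r + 5)(r^2 - 5r + 25)

a^3 + b^3 = (a + b)(a^2 - ab + b^2). With a = r, b = 5:
r^3 + 125 = (r + 5)(r^2 - 5r + 25).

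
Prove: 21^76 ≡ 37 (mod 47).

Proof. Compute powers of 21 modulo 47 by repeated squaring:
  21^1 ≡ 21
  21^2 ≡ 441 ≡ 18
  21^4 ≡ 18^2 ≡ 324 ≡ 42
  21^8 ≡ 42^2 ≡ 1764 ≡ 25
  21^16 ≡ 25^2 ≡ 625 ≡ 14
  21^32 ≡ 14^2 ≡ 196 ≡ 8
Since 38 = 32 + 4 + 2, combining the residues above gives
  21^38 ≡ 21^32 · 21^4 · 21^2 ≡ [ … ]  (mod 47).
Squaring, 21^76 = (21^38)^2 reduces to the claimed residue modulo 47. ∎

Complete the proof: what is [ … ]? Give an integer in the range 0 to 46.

Multiply the listed residues: 8 · 42 · 18 = 336 → 6048.
Reducing modulo 47: 6048 = 128·47 + 32, so 21^38 ≡ 32.

32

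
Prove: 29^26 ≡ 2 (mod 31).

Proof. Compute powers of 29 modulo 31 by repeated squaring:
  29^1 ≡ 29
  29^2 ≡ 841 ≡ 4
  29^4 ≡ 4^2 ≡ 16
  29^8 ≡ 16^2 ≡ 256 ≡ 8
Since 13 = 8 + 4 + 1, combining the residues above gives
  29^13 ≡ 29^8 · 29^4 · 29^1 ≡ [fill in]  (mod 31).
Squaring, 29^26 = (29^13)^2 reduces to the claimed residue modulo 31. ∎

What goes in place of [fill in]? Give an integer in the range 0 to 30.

23

Multiply the listed residues: 8 · 16 · 29 = 128 → 3712.
Reducing modulo 31: 3712 = 119·31 + 23, so 29^13 ≡ 23.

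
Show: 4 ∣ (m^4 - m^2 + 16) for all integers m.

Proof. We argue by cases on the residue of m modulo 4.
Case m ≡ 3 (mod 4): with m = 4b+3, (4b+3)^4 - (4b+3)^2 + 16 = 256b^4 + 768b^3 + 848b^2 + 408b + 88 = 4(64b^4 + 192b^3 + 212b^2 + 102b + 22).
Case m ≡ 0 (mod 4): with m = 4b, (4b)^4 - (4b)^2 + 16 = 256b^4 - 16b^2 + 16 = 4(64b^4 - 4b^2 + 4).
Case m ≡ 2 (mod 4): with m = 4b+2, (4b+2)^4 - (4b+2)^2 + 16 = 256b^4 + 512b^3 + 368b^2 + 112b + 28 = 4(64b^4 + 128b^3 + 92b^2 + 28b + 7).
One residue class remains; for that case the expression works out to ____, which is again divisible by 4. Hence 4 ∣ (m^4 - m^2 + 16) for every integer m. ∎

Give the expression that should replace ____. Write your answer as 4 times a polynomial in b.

Only m ≡ 1 (mod 4) is unaccounted for. Put m = 4b+1:
(4b+1)^4 - (4b+1)^2 + 16 expands to 256b^4 + 256b^3 + 80b^2 + 8b + 16,
and factoring out 4 leaves 4(64b^4 + 64b^3 + 20b^2 + 2b + 4).

4(64b^4 + 64b^3 + 20b^2 + 2b + 4)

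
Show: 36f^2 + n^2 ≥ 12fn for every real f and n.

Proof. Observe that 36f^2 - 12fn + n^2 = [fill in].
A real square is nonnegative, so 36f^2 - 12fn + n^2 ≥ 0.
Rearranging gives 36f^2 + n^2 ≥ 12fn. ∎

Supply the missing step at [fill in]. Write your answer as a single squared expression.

36f^2 - 12fn + n^2 is a perfect-square trinomial: the outer terms are (6f)^2 and (n)^2, and the cross term is -2·6f·n.
So 36f^2 - 12fn + n^2 = (6f - n)^2 ≥ 0.

(6f - n)^2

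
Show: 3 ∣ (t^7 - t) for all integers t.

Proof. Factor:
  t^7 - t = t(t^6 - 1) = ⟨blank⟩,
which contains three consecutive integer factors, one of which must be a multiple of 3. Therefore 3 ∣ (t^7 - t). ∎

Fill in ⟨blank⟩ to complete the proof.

t^6 - 1 = (t^2 - 1)(t^4 + t^2 + 1), and t^2 - 1 = (t-1)(t+1).
So t(t^6 - 1) = (t - 1)t(t + 1)(t^4 + t^2 + 1).

(t - 1)t(t + 1)(t^4 + t^2 + 1)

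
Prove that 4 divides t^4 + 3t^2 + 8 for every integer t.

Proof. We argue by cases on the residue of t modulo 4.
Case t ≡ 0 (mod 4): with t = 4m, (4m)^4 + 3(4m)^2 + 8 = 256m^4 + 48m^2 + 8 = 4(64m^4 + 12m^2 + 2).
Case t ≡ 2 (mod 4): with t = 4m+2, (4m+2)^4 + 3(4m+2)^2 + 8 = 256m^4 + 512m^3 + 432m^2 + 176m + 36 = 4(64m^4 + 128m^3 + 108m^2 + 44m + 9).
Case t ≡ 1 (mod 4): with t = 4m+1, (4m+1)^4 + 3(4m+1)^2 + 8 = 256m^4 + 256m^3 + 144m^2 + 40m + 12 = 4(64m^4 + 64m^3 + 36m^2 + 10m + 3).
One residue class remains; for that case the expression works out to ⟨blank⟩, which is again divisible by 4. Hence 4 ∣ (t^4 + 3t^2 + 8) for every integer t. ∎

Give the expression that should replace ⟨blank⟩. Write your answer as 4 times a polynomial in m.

4(64m^4 + 192m^3 + 228m^2 + 126m + 29)

Only t ≡ 3 (mod 4) is unaccounted for. Put t = 4m+3:
(4m+3)^4 + 3(4m+3)^2 + 8 expands to 256m^4 + 768m^3 + 912m^2 + 504m + 116,
and factoring out 4 leaves 4(64m^4 + 192m^3 + 228m^2 + 126m + 29).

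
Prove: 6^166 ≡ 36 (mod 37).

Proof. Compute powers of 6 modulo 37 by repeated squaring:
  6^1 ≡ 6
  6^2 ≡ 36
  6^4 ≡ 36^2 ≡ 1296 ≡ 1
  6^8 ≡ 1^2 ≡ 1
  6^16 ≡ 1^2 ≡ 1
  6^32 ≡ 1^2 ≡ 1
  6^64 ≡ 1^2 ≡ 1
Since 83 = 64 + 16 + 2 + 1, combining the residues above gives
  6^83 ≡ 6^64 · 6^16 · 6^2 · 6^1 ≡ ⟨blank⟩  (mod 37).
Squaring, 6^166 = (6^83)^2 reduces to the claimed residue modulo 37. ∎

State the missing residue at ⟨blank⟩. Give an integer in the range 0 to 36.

6^64 · 6^16 · 6^2 · 6^1 ≡ 1 · 1 · 36 · 6 = 216.
216 mod 37 = 31, so 6^83 ≡ 31 (mod 37).

31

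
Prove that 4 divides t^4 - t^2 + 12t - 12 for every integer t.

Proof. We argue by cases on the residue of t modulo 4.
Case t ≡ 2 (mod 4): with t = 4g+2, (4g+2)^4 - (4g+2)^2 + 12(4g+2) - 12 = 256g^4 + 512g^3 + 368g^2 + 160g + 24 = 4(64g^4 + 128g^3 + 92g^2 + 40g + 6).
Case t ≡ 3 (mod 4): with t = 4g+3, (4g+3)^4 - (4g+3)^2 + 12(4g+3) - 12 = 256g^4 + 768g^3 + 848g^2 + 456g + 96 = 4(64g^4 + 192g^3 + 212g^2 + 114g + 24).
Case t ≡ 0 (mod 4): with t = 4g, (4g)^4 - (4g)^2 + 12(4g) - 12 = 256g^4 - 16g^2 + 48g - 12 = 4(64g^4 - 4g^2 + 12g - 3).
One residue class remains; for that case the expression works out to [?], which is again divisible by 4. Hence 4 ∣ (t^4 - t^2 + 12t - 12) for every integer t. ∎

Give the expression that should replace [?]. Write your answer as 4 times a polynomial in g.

The residues treated are {2, 3, 0}, so the missing case is t ≡ 1 (mod 4); write t = 4g+1.
Then (4g+1)^4 - (4g+1)^2 + 12(4g+1) - 12 = 256g^4 + 256g^3 + 80g^2 + 56g = 4(64g^4 + 64g^3 + 20g^2 + 14g).

4(64g^4 + 64g^3 + 20g^2 + 14g)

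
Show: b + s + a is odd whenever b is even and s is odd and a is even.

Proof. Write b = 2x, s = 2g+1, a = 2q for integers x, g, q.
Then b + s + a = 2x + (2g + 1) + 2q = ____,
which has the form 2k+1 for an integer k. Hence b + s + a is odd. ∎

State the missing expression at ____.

2x + (2g + 1) + 2q = 2g + 2q + 2x + 1
= 2(g + q + x) + 1.
Since g + q + x is an integer, the sum is of the form 2k+1 for an integer k.

2(g + q + x) + 1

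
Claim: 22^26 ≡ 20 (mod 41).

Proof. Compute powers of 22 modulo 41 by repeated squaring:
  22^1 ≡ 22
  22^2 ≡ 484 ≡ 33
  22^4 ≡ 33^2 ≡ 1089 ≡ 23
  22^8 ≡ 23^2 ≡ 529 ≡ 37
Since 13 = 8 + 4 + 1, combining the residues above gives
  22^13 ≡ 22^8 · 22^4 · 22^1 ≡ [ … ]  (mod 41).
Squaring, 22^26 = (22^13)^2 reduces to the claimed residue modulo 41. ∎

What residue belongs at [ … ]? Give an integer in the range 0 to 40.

22^8 · 22^4 · 22^1 ≡ 37 · 23 · 22 = 18722.
18722 mod 41 = 26, so 22^13 ≡ 26 (mod 41).

26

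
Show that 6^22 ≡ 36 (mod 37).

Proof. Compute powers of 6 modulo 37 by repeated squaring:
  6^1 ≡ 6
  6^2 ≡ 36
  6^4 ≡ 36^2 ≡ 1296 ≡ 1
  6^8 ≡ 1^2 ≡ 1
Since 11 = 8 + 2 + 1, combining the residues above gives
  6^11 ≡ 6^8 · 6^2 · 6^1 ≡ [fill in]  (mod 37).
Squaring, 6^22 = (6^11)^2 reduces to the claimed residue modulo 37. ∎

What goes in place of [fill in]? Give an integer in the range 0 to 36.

31

Multiply the listed residues: 1 · 36 · 6 = 36 → 216.
Reducing modulo 37: 216 = 5·37 + 31, so 6^11 ≡ 31.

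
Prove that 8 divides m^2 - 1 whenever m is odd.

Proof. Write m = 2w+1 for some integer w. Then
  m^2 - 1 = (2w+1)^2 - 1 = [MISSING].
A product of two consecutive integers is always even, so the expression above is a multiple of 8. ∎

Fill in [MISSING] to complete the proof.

4w(w + 1)

(2w+1)^2 - 1 = 4w^2 + 4w + 1 - 1 = 4w^2 + 4w = 4w(w+1).
Since w and w+1 are consecutive, w(w+1) is even, and 4·(even) is a multiple of 8.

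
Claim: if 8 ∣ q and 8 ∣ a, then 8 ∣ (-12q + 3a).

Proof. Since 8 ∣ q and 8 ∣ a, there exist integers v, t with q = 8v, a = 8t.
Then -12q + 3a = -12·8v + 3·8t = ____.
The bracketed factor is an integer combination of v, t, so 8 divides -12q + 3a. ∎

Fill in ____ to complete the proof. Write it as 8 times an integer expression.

Each term has a factor of 8: -12·8v + 3·8t = 8·(3t - 12v).
Since 3t - 12v is an integer, 8 ∣ (-12q + 3a).

8(3t - 12v)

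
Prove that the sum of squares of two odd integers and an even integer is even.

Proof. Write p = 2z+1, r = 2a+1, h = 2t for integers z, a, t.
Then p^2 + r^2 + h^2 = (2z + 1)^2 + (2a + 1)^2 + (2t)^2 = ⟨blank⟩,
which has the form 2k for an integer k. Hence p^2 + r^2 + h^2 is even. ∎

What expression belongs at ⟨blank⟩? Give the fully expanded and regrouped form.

2(2a^2 + 2a + 2t^2 + 2z^2 + 2z + 1)

Expanding: (2z + 1)^2 + (2a + 1)^2 + (2t)^2 = 4a^2 + 4a + 4t^2 + 4z^2 + 4z + 2.
Every term is even; pulling out the factor of 2 gives 2(2a^2 + 2a + 2t^2 + 2z^2 + 2z + 1).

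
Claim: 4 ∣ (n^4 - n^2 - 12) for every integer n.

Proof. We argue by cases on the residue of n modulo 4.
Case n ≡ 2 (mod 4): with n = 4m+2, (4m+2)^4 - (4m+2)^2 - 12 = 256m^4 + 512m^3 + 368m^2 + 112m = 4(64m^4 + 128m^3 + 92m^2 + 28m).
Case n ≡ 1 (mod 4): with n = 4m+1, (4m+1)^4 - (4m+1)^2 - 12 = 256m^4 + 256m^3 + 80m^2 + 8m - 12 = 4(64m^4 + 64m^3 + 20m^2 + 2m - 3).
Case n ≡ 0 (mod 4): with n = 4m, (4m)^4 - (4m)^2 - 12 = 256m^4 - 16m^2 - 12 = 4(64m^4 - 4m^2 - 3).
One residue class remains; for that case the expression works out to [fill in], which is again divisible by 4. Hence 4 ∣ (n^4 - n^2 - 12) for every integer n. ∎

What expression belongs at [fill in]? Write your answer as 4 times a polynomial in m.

Only n ≡ 3 (mod 4) is unaccounted for. Put n = 4m+3:
(4m+3)^4 - (4m+3)^2 - 12 expands to 256m^4 + 768m^3 + 848m^2 + 408m + 60,
and factoring out 4 leaves 4(64m^4 + 192m^3 + 212m^2 + 102m + 15).

4(64m^4 + 192m^3 + 212m^2 + 102m + 15)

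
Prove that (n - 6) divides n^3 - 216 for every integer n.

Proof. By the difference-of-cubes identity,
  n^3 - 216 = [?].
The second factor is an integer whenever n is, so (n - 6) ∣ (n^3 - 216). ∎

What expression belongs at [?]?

a^3 - b^3 = (a - b)(a^2 + ab + b^2). With a = n, b = 6:
n^3 - 216 = (n - 6)(n^2 + 6n + 36).

(n - 6)(n^2 + 6n + 36)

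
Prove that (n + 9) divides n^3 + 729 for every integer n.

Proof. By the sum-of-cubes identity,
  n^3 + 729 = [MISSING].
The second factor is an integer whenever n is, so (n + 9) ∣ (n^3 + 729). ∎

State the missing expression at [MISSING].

(n + 9)(n^2 - 9n + 81)

a^3 + b^3 = (a + b)(a^2 - ab + b^2). With a = n, b = 9:
n^3 + 729 = (n + 9)(n^2 - 9n + 81).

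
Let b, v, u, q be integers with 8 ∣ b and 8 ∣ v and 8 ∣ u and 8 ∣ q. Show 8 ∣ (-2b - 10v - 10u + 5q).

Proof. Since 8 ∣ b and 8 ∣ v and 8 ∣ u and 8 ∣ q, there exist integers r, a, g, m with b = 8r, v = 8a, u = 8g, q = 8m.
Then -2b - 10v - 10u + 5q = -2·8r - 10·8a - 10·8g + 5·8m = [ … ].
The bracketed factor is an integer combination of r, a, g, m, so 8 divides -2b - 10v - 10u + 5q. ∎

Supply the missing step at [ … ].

Pull the common 8 out of every term: -2·8r - 10·8a - 10·8g + 5·8m = 8(-10a - 10g + 5m - 2r).
-10a - 10g + 5m - 2r is an integer, which exhibits the divisibility.

8(-10a - 10g + 5m - 2r)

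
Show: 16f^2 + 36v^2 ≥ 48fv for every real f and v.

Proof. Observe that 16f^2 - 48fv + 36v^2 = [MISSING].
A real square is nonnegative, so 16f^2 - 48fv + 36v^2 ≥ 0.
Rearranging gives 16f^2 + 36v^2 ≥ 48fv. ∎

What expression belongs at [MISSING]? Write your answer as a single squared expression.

(4f - 6v)^2

16f^2 - 48fv + 36v^2 is a perfect-square trinomial: the outer terms are (4f)^2 and (6v)^2, and the cross term is -2·4f·6v.
So 16f^2 - 48fv + 36v^2 = (4f - 6v)^2 ≥ 0.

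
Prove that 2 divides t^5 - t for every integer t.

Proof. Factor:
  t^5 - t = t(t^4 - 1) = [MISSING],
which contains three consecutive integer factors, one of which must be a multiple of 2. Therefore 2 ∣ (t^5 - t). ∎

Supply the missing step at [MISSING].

t^4 - 1 = (t^2 - 1)(t^2 + 1), and t^2 - 1 = (t-1)(t+1).
So t(t^4 - 1) = (t - 1)t(t + 1)(t^2 + 1).

(t - 1)t(t + 1)(t^2 + 1)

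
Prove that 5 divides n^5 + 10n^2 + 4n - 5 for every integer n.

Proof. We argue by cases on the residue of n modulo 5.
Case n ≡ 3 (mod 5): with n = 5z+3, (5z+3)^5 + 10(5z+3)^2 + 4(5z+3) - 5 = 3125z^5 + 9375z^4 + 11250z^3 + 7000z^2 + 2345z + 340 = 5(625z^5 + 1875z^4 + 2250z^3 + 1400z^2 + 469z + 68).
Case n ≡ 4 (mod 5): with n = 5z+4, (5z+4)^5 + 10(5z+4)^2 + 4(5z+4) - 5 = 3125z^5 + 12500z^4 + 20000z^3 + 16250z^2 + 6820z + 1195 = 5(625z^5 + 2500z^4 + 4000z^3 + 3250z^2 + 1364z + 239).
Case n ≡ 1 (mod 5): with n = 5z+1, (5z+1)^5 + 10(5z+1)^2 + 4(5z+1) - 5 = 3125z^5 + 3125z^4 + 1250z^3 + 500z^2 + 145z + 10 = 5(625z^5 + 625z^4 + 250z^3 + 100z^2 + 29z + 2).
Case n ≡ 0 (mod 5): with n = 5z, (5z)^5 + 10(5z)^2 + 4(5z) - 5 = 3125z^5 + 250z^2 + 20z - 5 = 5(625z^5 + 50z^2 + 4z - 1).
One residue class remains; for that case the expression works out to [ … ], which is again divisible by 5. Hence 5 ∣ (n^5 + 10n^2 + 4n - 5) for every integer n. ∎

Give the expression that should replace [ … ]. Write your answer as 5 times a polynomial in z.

Only n ≡ 2 (mod 5) is unaccounted for. Put n = 5z+2:
(5z+2)^5 + 10(5z+2)^2 + 4(5z+2) - 5 expands to 3125z^5 + 6250z^4 + 5000z^3 + 2250z^2 + 620z + 75,
and factoring out 5 leaves 5(625z^5 + 1250z^4 + 1000z^3 + 450z^2 + 124z + 15).

5(625z^5 + 1250z^4 + 1000z^3 + 450z^2 + 124z + 15)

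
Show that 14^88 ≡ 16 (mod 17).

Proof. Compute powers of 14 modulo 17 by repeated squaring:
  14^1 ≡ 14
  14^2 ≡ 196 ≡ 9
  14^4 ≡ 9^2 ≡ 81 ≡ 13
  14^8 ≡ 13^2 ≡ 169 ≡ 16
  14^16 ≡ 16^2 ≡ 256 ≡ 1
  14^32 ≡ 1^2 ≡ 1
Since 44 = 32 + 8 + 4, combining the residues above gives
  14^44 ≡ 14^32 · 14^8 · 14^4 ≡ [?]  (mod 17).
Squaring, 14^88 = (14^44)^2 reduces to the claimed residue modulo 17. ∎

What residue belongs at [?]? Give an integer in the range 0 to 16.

4

14^32 · 14^8 · 14^4 ≡ 1 · 16 · 13 = 208.
208 mod 17 = 4, so 14^44 ≡ 4 (mod 17).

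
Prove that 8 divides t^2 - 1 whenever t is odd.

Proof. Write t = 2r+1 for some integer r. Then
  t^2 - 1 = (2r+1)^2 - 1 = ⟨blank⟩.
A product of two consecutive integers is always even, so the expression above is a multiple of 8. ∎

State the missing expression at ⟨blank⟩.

4r(r + 1)

(2r+1)^2 - 1 = 4r^2 + 4r + 1 - 1 = 4r^2 + 4r = 4r(r+1).
Since r and r+1 are consecutive, r(r+1) is even, and 4·(even) is a multiple of 8.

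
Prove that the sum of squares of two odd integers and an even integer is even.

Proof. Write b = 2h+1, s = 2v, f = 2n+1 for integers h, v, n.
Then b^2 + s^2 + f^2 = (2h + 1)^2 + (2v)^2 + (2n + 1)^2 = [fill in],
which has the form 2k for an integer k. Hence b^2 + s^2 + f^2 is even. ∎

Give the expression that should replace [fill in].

(2h + 1)^2 + (2v)^2 + (2n + 1)^2 = 4h^2 + 4h + 4n^2 + 4n + 4v^2 + 2
= 2(2h^2 + 2h + 2n^2 + 2n + 2v^2 + 1).
Since 2h^2 + 2h + 2n^2 + 2n + 2v^2 + 1 is an integer, the sum of squares is of the form 2k for an integer k.

2(2h^2 + 2h + 2n^2 + 2n + 2v^2 + 1)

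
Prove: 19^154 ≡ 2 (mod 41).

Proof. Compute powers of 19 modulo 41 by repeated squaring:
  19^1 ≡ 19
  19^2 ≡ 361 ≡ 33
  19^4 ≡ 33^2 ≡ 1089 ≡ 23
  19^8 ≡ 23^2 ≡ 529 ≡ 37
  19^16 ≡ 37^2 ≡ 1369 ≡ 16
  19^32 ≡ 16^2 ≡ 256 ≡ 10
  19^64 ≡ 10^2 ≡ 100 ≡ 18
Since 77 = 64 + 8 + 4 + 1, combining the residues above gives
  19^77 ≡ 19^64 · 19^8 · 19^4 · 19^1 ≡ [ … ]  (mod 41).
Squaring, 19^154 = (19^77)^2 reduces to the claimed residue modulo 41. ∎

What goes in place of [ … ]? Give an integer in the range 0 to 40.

24

Multiply the listed residues: 18 · 37 · 23 · 19 = 666 → 15318 → 291042.
Reducing modulo 41: 291042 = 7098·41 + 24, so 19^77 ≡ 24.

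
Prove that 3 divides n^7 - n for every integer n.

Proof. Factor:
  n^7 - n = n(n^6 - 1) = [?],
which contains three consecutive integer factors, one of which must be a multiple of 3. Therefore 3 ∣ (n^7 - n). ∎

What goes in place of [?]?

n^6 - 1 = (n^2 - 1)(n^4 + n^2 + 1), and n^2 - 1 = (n-1)(n+1).
So n(n^6 - 1) = (n - 1)n(n + 1)(n^4 + n^2 + 1).

(n - 1)n(n + 1)(n^4 + n^2 + 1)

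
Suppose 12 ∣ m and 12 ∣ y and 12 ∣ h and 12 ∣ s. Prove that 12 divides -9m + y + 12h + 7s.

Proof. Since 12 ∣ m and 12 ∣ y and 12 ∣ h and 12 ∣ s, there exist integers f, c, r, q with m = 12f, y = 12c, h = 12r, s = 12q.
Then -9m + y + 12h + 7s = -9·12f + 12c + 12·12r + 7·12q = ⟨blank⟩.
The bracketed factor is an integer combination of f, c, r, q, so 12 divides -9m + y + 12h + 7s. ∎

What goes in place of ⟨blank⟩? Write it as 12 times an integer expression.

12(c - 9f + 7q + 12r)

Pull the common 12 out of every term: -9·12f + 12c + 12·12r + 7·12q = 12(c - 9f + 7q + 12r).
c - 9f + 7q + 12r is an integer, which exhibits the divisibility.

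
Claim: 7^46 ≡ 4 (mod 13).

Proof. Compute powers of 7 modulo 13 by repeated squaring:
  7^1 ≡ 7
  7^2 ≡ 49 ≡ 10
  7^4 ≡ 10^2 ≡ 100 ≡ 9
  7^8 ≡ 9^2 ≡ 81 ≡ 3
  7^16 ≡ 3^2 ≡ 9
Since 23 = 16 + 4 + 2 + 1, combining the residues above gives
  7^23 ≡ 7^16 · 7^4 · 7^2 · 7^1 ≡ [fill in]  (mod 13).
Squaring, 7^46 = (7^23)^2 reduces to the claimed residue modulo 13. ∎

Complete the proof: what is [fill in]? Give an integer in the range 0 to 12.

Multiply the listed residues: 9 · 9 · 10 · 7 = 81 → 810 → 5670.
Reducing modulo 13: 5670 = 436·13 + 2, so 7^23 ≡ 2.

2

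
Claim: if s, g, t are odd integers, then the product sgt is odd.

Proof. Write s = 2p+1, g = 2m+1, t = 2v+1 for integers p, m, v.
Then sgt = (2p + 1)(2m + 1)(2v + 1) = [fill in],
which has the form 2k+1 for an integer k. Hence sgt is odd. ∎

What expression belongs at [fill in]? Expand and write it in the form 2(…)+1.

Expanding: (2p + 1)(2m + 1)(2v + 1) = 8mpv + 4mp + 4mv + 2m + 4pv + 2p + 2v + 1.
Every term except the constant is even, so this is 2(4mpv + 2mp + 2mv + m + 2pv + p + v) + 1,
and 4mpv + 2mp + 2mv + m + 2pv + p + v ∈ ℤ gives the required form.

2(4mpv + 2mp + 2mv + m + 2pv + p + v) + 1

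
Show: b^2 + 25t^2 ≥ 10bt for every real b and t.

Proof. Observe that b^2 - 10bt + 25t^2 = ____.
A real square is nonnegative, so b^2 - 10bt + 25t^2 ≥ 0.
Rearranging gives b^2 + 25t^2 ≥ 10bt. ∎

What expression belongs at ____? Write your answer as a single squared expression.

(b - 5t)^2

The leading and trailing coefficients are 1^2 and 5^2, and 10 = 2·1·5, so the trinomial is (b - 5t)^2.
Hence b^2 - 10bt + 25t^2 ≥ 0.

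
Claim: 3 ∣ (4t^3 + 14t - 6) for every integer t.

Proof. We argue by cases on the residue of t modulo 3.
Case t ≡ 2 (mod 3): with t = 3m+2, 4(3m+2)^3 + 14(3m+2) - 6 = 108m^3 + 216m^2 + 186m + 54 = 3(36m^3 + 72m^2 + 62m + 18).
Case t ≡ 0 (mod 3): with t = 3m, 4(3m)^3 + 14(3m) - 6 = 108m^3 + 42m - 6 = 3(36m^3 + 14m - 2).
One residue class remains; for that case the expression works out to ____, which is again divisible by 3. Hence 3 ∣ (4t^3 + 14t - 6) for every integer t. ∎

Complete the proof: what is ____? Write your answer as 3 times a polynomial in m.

The residues treated are {2, 0}, so the missing case is t ≡ 1 (mod 3); write t = 3m+1.
Then 4(3m+1)^3 + 14(3m+1) - 6 = 108m^3 + 108m^2 + 78m + 12 = 3(36m^3 + 36m^2 + 26m + 4).

3(36m^3 + 36m^2 + 26m + 4)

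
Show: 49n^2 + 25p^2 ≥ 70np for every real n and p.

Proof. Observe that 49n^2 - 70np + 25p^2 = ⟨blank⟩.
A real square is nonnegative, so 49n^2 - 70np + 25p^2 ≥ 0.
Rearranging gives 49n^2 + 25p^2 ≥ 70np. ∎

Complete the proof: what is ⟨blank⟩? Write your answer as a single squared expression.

The leading and trailing coefficients are 7^2 and 5^2, and 70 = 2·7·5, so the trinomial is (7n - 5p)^2.
Hence 49n^2 - 70np + 25p^2 ≥ 0.

(7n - 5p)^2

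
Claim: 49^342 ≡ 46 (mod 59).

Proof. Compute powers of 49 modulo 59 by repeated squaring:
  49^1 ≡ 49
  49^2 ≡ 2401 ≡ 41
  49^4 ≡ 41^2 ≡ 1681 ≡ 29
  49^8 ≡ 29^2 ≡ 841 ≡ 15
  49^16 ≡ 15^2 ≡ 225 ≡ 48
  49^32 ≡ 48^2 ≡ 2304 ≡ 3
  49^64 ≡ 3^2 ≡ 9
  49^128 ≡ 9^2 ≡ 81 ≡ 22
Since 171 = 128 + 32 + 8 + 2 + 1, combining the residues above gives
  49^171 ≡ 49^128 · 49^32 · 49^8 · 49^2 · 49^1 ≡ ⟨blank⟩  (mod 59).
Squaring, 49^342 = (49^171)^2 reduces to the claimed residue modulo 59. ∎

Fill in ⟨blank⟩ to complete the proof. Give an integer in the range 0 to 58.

20

49^128 · 49^32 · 49^8 · 49^2 · 49^1 ≡ 22 · 3 · 15 · 41 · 49 = 1988910.
1988910 mod 59 = 20, so 49^171 ≡ 20 (mod 59).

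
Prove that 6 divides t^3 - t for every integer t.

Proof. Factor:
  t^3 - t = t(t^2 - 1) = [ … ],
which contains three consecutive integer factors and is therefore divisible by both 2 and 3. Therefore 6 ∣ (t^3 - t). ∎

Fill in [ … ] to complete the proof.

t(t^2 - 1) = t(t - 1)(t + 1) = (t - 1)t(t + 1).
These three factors are consecutive integers, so their product is divisible by 6.

(t - 1)t(t + 1)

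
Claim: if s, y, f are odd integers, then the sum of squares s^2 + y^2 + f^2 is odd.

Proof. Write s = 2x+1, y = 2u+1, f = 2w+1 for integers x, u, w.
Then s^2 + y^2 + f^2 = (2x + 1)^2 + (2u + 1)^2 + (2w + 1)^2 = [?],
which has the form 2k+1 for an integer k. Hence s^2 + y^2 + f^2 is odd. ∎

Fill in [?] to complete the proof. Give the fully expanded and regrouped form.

(2x + 1)^2 + (2u + 1)^2 + (2w + 1)^2 = 4u^2 + 4u + 4w^2 + 4w + 4x^2 + 4x + 3
= 2(2u^2 + 2u + 2w^2 + 2w + 2x^2 + 2x + 1) + 1.
Since 2u^2 + 2u + 2w^2 + 2w + 2x^2 + 2x + 1 is an integer, the sum of squares is of the form 2k+1 for an integer k.

2(2u^2 + 2u + 2w^2 + 2w + 2x^2 + 2x + 1) + 1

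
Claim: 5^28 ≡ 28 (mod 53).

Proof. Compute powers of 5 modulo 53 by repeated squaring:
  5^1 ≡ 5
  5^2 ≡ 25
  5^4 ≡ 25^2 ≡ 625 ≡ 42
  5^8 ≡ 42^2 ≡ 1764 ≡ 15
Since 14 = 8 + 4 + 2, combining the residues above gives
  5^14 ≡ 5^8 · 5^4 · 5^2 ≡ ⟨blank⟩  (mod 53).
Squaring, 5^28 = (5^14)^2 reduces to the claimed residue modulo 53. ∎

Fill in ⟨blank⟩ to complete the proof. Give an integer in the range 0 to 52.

5^8 · 5^4 · 5^2 ≡ 15 · 42 · 25 = 15750.
15750 mod 53 = 9, so 5^14 ≡ 9 (mod 53).

9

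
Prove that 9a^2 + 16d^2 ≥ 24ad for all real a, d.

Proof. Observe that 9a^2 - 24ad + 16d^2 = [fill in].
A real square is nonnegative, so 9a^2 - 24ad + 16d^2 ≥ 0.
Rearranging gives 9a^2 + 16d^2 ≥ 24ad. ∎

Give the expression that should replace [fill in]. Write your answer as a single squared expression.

9a^2 - 24ad + 16d^2 is a perfect-square trinomial: the outer terms are (3a)^2 and (4d)^2, and the cross term is -2·3a·4d.
So 9a^2 - 24ad + 16d^2 = (3a - 4d)^2 ≥ 0.

(3a - 4d)^2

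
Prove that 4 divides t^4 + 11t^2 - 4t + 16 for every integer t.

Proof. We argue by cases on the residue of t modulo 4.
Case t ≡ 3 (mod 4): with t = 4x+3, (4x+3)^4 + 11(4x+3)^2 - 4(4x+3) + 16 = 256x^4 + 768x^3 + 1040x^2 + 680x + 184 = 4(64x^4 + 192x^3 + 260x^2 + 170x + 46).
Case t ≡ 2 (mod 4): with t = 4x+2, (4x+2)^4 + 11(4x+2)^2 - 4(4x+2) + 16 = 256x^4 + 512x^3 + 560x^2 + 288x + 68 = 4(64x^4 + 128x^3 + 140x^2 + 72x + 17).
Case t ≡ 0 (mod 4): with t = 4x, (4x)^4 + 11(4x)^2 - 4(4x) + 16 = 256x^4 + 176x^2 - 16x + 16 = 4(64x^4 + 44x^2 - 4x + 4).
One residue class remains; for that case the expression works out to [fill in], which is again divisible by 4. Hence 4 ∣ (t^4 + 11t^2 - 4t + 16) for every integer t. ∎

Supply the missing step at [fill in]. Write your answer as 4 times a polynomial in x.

The residues treated are {3, 2, 0}, so the missing case is t ≡ 1 (mod 4); write t = 4x+1.
Then (4x+1)^4 + 11(4x+1)^2 - 4(4x+1) + 16 = 256x^4 + 256x^3 + 272x^2 + 88x + 24 = 4(64x^4 + 64x^3 + 68x^2 + 22x + 6).

4(64x^4 + 64x^3 + 68x^2 + 22x + 6)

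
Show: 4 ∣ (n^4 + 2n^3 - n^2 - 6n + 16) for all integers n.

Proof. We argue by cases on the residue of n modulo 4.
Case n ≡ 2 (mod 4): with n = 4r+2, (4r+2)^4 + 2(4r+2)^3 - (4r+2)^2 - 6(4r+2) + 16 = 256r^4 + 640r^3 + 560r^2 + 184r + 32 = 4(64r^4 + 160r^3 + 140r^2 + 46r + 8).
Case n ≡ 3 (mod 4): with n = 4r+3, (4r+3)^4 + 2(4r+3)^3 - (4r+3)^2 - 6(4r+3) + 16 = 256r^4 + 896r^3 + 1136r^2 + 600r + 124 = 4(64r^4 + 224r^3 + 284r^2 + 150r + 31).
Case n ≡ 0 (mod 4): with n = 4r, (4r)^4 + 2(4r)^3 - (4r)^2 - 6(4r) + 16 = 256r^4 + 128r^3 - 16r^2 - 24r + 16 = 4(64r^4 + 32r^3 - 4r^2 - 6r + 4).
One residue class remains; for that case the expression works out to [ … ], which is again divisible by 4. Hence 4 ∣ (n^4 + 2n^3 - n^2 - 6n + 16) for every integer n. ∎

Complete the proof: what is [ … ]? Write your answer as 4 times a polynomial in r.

4(64r^4 + 96r^3 + 44r^2 + 2r + 3)

The residues treated are {2, 3, 0}, so the missing case is n ≡ 1 (mod 4); write n = 4r+1.
Then (4r+1)^4 + 2(4r+1)^3 - (4r+1)^2 - 6(4r+1) + 16 = 256r^4 + 384r^3 + 176r^2 + 8r + 12 = 4(64r^4 + 96r^3 + 44r^2 + 2r + 3).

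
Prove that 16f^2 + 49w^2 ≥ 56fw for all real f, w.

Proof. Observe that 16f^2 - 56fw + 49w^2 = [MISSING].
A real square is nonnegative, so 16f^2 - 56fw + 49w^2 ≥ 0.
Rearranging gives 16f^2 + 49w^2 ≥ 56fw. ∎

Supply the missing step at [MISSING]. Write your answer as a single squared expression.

(4f - 7w)^2

The leading and trailing coefficients are 4^2 and 7^2, and 56 = 2·4·7, so the trinomial is (4f - 7w)^2.
Hence 16f^2 - 56fw + 49w^2 ≥ 0.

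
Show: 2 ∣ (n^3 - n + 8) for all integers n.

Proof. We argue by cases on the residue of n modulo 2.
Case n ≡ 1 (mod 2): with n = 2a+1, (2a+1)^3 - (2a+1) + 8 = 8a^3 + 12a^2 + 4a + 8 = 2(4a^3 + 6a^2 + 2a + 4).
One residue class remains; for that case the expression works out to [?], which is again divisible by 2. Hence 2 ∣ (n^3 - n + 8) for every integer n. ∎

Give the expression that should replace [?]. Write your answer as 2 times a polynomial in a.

Only n ≡ 0 (mod 2) is unaccounted for. Put n = 2a:
(2a)^3 - (2a) + 8 expands to 8a^3 - 2a + 8,
and factoring out 2 leaves 2(4a^3 - a + 4).

2(4a^3 - a + 4)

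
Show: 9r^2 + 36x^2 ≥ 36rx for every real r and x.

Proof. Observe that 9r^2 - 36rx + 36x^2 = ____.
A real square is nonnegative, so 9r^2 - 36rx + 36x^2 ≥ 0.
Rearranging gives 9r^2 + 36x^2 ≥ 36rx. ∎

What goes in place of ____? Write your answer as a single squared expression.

(3r - 6x)^2

9r^2 - 36rx + 36x^2 is a perfect-square trinomial: the outer terms are (3r)^2 and (6x)^2, and the cross term is -2·3r·6x.
So 9r^2 - 36rx + 36x^2 = (3r - 6x)^2 ≥ 0.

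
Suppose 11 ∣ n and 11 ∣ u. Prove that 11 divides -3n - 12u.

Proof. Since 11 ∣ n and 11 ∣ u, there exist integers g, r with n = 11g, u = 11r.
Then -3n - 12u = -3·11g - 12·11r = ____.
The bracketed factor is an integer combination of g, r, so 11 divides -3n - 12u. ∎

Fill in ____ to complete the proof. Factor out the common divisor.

11(-3g - 12r)

Each term has a factor of 11: -3·11g - 12·11r = 11·(-3g - 12r).
Since -3g - 12r is an integer, 11 ∣ (-3n - 12u).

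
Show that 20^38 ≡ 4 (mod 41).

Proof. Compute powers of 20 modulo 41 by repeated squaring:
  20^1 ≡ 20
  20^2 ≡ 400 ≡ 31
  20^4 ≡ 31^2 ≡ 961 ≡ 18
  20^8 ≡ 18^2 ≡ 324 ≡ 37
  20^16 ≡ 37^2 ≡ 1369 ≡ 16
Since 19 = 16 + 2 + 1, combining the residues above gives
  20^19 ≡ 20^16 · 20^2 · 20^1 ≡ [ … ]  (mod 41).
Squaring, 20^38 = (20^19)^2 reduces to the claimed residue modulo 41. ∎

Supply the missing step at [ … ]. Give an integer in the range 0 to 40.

Multiply the listed residues: 16 · 31 · 20 = 496 → 9920.
Reducing modulo 41: 9920 = 241·41 + 39, so 20^19 ≡ 39.

39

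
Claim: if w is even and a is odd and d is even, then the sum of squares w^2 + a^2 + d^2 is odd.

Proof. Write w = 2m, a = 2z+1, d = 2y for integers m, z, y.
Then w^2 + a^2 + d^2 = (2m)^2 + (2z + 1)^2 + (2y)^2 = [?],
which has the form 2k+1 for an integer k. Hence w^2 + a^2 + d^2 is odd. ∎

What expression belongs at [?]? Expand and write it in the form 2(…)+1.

Expanding: (2m)^2 + (2z + 1)^2 + (2y)^2 = 4m^2 + 4y^2 + 4z^2 + 4z + 1.
Every term except the constant is even, so this is 2(2m^2 + 2y^2 + 2z^2 + 2z) + 1,
and 2m^2 + 2y^2 + 2z^2 + 2z ∈ ℤ gives the required form.

2(2m^2 + 2y^2 + 2z^2 + 2z) + 1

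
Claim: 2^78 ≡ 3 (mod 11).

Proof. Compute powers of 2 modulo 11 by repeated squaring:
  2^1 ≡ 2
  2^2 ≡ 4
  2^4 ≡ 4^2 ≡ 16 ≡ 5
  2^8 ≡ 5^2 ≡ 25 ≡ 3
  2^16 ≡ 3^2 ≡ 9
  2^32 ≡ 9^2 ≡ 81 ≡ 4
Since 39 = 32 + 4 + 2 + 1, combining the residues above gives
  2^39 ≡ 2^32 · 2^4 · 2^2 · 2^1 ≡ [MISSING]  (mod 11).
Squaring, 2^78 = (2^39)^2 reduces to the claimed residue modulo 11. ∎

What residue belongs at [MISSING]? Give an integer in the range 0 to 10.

6

2^32 · 2^4 · 2^2 · 2^1 ≡ 4 · 5 · 4 · 2 = 160.
160 mod 11 = 6, so 2^39 ≡ 6 (mod 11).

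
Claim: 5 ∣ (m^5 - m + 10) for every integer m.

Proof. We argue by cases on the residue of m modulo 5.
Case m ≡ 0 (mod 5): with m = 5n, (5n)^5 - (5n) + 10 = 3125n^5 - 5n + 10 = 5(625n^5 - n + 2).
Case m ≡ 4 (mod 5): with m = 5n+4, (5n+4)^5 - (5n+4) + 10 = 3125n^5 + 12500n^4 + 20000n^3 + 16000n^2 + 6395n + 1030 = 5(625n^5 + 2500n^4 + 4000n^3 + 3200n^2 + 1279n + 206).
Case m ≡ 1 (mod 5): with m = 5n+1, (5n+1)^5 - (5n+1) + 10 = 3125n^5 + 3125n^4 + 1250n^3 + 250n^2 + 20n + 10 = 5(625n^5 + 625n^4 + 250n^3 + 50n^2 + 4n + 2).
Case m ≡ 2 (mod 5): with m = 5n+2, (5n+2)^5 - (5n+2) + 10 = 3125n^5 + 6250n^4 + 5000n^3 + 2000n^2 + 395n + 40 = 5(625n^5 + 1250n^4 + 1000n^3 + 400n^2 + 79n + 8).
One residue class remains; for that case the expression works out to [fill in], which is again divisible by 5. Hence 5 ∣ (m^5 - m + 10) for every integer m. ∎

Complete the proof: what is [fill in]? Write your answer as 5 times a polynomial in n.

Only m ≡ 3 (mod 5) is unaccounted for. Put m = 5n+3:
(5n+3)^5 - (5n+3) + 10 expands to 3125n^5 + 9375n^4 + 11250n^3 + 6750n^2 + 2020n + 250,
and factoring out 5 leaves 5(625n^5 + 1875n^4 + 2250n^3 + 1350n^2 + 404n + 50).

5(625n^5 + 1875n^4 + 2250n^3 + 1350n^2 + 404n + 50)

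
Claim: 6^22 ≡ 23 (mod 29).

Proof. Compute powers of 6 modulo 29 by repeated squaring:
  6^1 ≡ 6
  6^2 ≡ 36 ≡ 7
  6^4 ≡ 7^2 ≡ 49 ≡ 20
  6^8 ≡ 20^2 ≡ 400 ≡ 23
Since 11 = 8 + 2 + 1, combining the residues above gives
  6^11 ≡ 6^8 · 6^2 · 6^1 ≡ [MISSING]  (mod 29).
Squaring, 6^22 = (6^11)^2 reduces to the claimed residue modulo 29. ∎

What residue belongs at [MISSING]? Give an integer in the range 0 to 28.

9

Multiply the listed residues: 23 · 7 · 6 = 161 → 966.
Reducing modulo 29: 966 = 33·29 + 9, so 6^11 ≡ 9.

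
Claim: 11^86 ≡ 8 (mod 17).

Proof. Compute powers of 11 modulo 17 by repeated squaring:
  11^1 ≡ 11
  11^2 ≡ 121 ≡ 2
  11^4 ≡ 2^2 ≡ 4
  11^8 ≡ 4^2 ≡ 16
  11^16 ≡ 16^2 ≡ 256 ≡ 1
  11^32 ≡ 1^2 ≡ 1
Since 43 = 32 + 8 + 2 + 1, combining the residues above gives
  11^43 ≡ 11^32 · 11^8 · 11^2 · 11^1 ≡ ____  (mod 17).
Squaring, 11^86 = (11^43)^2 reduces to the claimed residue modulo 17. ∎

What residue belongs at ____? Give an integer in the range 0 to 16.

12

Multiply the listed residues: 1 · 16 · 2 · 11 = 16 → 32 → 352.
Reducing modulo 17: 352 = 20·17 + 12, so 11^43 ≡ 12.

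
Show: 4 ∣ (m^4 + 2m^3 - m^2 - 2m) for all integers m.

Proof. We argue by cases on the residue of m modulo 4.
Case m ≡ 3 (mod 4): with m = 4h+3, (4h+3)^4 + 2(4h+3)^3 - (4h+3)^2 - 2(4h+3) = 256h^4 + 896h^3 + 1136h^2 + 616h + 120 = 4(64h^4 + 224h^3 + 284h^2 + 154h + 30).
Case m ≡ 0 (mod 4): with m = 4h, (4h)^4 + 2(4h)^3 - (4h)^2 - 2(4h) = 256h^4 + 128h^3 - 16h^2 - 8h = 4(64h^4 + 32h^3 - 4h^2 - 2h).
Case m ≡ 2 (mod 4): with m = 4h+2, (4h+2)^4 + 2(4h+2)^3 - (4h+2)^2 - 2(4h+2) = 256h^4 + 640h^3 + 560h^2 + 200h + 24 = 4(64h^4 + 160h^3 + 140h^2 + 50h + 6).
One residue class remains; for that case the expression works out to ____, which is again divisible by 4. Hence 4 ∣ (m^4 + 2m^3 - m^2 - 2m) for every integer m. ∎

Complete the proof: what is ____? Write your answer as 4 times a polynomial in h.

Only m ≡ 1 (mod 4) is unaccounted for. Put m = 4h+1:
(4h+1)^4 + 2(4h+1)^3 - (4h+1)^2 - 2(4h+1) expands to 256h^4 + 384h^3 + 176h^2 + 24h,
and factoring out 4 leaves 4(64h^4 + 96h^3 + 44h^2 + 6h).

4(64h^4 + 96h^3 + 44h^2 + 6h)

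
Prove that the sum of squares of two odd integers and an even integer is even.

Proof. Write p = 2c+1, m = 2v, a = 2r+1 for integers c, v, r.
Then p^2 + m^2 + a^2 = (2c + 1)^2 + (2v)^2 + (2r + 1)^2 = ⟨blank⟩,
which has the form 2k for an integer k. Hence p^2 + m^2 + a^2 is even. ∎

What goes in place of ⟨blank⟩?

2(2c^2 + 2c + 2r^2 + 2r + 2v^2 + 1)

Expanding: (2c + 1)^2 + (2v)^2 + (2r + 1)^2 = 4c^2 + 4c + 4r^2 + 4r + 4v^2 + 2.
Every term is even; pulling out the factor of 2 gives 2(2c^2 + 2c + 2r^2 + 2r + 2v^2 + 1).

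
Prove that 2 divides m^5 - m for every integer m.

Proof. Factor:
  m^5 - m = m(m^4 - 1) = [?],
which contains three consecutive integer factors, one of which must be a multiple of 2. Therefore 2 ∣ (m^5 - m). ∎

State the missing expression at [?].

m^4 - 1 = (m^2 - 1)(m^2 + 1), and m^2 - 1 = (m-1)(m+1).
So m(m^4 - 1) = (m - 1)m(m + 1)(m^2 + 1).

(m - 1)m(m + 1)(m^2 + 1)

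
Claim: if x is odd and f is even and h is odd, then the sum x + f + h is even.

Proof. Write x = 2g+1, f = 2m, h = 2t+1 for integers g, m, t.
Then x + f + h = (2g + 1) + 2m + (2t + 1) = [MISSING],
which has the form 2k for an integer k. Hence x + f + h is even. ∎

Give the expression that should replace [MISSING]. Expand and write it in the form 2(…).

2(g + m + t + 1)

(2g + 1) + 2m + (2t + 1) = 2g + 2m + 2t + 2
= 2(g + m + t + 1).
Since g + m + t + 1 is an integer, the sum is of the form 2k for an integer k.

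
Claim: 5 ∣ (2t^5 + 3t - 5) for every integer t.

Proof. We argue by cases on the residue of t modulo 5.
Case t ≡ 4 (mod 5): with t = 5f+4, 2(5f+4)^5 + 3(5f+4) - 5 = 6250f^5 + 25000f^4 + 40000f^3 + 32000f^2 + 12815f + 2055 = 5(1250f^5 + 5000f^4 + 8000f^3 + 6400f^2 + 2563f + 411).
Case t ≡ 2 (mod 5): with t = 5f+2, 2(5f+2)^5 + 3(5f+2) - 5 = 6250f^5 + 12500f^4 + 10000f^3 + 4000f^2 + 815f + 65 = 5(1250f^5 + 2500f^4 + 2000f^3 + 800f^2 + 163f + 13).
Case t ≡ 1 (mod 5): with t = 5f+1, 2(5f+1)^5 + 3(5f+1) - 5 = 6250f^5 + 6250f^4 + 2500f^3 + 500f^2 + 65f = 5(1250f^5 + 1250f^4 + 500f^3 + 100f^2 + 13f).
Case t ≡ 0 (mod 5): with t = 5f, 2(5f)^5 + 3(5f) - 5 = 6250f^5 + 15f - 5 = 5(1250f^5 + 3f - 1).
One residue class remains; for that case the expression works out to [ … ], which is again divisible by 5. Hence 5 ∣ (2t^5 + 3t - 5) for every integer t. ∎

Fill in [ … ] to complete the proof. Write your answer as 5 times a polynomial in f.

5(1250f^5 + 3750f^4 + 4500f^3 + 2700f^2 + 813f + 98)

The residues treated are {4, 2, 1, 0}, so the missing case is t ≡ 3 (mod 5); write t = 5f+3.
Then 2(5f+3)^5 + 3(5f+3) - 5 = 6250f^5 + 18750f^4 + 22500f^3 + 13500f^2 + 4065f + 490 = 5(1250f^5 + 3750f^4 + 4500f^3 + 2700f^2 + 813f + 98).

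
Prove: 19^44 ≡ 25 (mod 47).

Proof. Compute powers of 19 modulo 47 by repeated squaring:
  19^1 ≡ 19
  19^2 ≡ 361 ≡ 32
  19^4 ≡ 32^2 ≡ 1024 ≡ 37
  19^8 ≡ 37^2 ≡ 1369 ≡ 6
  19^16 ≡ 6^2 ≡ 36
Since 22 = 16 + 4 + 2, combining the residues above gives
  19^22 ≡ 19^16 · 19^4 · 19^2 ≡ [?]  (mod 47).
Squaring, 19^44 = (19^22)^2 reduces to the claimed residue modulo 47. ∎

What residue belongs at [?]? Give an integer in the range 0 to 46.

42

Multiply the listed residues: 36 · 37 · 32 = 1332 → 42624.
Reducing modulo 47: 42624 = 906·47 + 42, so 19^22 ≡ 42.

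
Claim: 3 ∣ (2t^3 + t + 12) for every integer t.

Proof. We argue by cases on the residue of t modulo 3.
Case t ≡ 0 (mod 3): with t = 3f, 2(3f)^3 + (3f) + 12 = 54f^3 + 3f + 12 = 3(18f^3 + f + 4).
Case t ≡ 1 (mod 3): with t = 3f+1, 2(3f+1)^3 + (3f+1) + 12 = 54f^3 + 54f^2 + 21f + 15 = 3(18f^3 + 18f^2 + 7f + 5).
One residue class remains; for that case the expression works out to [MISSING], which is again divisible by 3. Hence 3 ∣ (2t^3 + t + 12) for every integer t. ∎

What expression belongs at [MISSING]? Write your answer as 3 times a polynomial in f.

Only t ≡ 2 (mod 3) is unaccounted for. Put t = 3f+2:
2(3f+2)^3 + (3f+2) + 12 expands to 54f^3 + 108f^2 + 75f + 30,
and factoring out 3 leaves 3(18f^3 + 36f^2 + 25f + 10).

3(18f^3 + 36f^2 + 25f + 10)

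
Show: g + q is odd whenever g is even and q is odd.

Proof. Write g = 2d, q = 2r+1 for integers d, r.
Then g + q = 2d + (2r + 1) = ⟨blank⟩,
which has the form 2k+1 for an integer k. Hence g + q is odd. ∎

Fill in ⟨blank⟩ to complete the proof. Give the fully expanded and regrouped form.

2(d + r) + 1

Expanding: 2d + (2r + 1) = 2d + 2r + 1.
Every term except the constant is even, so this is 2(d + r) + 1,
and d + r ∈ ℤ gives the required form.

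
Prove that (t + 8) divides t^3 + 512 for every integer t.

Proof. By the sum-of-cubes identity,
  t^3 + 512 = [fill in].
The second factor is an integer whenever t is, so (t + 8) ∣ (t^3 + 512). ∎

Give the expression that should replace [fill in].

a^3 + b^3 = (a + b)(a^2 - ab + b^2). With a = t, b = 8:
t^3 + 512 = (t + 8)(t^2 - 8t + 64).

(t + 8)(t^2 - 8t + 64)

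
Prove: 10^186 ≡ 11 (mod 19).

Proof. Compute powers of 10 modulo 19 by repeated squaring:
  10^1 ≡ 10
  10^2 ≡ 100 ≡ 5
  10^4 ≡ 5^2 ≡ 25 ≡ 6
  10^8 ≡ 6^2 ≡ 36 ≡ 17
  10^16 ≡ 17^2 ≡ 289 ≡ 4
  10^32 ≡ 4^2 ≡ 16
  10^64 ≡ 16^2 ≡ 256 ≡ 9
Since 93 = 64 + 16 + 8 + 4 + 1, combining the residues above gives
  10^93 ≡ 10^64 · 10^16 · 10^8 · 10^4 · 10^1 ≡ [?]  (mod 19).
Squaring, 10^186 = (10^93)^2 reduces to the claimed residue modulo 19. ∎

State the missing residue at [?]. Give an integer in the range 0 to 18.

Multiply the listed residues: 9 · 4 · 17 · 6 · 10 = 36 → 612 → 3672 → 36720.
Reducing modulo 19: 36720 = 1932·19 + 12, so 10^93 ≡ 12.

12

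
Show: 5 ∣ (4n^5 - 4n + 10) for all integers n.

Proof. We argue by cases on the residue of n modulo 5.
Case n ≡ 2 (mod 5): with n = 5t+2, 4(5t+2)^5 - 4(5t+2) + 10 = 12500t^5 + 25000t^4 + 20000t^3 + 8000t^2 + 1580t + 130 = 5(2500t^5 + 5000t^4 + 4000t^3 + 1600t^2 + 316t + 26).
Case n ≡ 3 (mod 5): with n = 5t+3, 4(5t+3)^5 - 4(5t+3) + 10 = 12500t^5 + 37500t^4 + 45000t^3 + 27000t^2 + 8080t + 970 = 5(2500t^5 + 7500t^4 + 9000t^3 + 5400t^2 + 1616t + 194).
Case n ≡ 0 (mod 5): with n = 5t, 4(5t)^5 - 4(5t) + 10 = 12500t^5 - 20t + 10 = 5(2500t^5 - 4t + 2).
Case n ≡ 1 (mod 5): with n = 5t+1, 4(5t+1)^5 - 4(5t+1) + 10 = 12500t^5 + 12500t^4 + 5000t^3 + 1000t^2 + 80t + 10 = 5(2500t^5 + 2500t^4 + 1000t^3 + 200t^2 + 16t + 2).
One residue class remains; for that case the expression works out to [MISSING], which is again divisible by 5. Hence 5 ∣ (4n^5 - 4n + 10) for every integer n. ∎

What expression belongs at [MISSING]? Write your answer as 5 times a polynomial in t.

The residues treated are {2, 3, 0, 1}, so the missing case is n ≡ 4 (mod 5); write n = 5t+4.
Then 4(5t+4)^5 - 4(5t+4) + 10 = 12500t^5 + 50000t^4 + 80000t^3 + 64000t^2 + 25580t + 4090 = 5(2500t^5 + 10000t^4 + 16000t^3 + 12800t^2 + 5116t + 818).

5(2500t^5 + 10000t^4 + 16000t^3 + 12800t^2 + 5116t + 818)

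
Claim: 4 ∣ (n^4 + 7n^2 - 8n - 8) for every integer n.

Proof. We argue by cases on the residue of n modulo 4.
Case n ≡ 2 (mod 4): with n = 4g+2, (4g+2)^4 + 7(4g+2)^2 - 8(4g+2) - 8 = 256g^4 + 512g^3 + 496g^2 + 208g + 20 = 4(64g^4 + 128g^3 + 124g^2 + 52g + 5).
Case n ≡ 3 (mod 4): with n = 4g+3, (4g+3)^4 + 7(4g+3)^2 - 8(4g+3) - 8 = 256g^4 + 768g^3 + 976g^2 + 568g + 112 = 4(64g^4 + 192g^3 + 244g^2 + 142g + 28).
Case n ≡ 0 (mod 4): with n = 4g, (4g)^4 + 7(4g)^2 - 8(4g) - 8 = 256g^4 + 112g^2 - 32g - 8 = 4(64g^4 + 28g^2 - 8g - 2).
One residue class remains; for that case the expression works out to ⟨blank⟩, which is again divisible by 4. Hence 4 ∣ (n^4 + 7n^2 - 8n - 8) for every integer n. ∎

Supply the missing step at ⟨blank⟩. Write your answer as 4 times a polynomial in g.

Only n ≡ 1 (mod 4) is unaccounted for. Put n = 4g+1:
(4g+1)^4 + 7(4g+1)^2 - 8(4g+1) - 8 expands to 256g^4 + 256g^3 + 208g^2 + 40g - 8,
and factoring out 4 leaves 4(64g^4 + 64g^3 + 52g^2 + 10g - 2).

4(64g^4 + 64g^3 + 52g^2 + 10g - 2)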